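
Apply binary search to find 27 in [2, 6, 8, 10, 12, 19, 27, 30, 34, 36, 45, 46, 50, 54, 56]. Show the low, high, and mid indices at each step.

Binary search for 27 in [2, 6, 8, 10, 12, 19, 27, 30, 34, 36, 45, 46, 50, 54, 56]:

lo=0, hi=14, mid=7, arr[mid]=30 -> 30 > 27, search left half
lo=0, hi=6, mid=3, arr[mid]=10 -> 10 < 27, search right half
lo=4, hi=6, mid=5, arr[mid]=19 -> 19 < 27, search right half
lo=6, hi=6, mid=6, arr[mid]=27 -> Found target at index 6!

Binary search finds 27 at index 6 after 4 comparisons. The search repeatedly halves the search space by comparing with the middle element.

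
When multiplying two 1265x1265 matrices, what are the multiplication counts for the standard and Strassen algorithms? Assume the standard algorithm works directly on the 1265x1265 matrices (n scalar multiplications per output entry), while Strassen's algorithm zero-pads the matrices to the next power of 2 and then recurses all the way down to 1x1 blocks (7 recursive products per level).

Matrix multiplication for 1265x1265 matrices:

Strassen's algorithm requires power-of-2 dimensions. Pad 1265x1265 to 2048x2048 (next power of 2).

Standard algorithm: 1265^3 = 2024284625 multiplications
Strassen's algorithm: 7^(log2(2048)) = 7^11 = 1977326743 multiplications
Savings: 2024284625 - 1977326743 = 46957882 multiplications

Standard: 2024284625 multiplications (1265^3). Strassen: 1977326743 multiplications (7^11, after padding to 2048x2048). Strassen reduces 8 recursive multiplications to 7 at each level.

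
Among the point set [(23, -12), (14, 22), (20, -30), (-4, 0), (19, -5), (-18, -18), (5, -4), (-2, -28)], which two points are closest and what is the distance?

Computing all pairwise distances among 8 points:

d((23, -12), (14, 22)) = 35.171
d((23, -12), (20, -30)) = 18.2483
d((23, -12), (-4, 0)) = 29.5466
d((23, -12), (19, -5)) = 8.0623 <-- minimum
d((23, -12), (-18, -18)) = 41.4367
d((23, -12), (5, -4)) = 19.6977
d((23, -12), (-2, -28)) = 29.6816
d((14, 22), (20, -30)) = 52.345
d((14, 22), (-4, 0)) = 28.4253
d((14, 22), (19, -5)) = 27.4591
d((14, 22), (-18, -18)) = 51.225
d((14, 22), (5, -4)) = 27.5136
d((14, 22), (-2, -28)) = 52.4976
d((20, -30), (-4, 0)) = 38.4187
d((20, -30), (19, -5)) = 25.02
d((20, -30), (-18, -18)) = 39.8497
d((20, -30), (5, -4)) = 30.0167
d((20, -30), (-2, -28)) = 22.0907
d((-4, 0), (19, -5)) = 23.5372
d((-4, 0), (-18, -18)) = 22.8035
d((-4, 0), (5, -4)) = 9.8489
d((-4, 0), (-2, -28)) = 28.0713
d((19, -5), (-18, -18)) = 39.2173
d((19, -5), (5, -4)) = 14.0357
d((19, -5), (-2, -28)) = 31.1448
d((-18, -18), (5, -4)) = 26.9258
d((-18, -18), (-2, -28)) = 18.868
d((5, -4), (-2, -28)) = 25.0

Closest pair: (23, -12) and (19, -5) with distance 8.0623

The closest pair is (23, -12) and (19, -5) with Euclidean distance 8.0623. For 8 points, brute-force pairwise comparison is shown above. For large n, the divide-and-conquer algorithm (sort by x, recurse on halves, check the dividing strip) achieves O(n log n).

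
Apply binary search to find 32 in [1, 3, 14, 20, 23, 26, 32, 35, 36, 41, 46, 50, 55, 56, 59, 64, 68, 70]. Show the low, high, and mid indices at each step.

Binary search for 32 in [1, 3, 14, 20, 23, 26, 32, 35, 36, 41, 46, 50, 55, 56, 59, 64, 68, 70]:

lo=0, hi=17, mid=8, arr[mid]=36 -> 36 > 32, search left half
lo=0, hi=7, mid=3, arr[mid]=20 -> 20 < 32, search right half
lo=4, hi=7, mid=5, arr[mid]=26 -> 26 < 32, search right half
lo=6, hi=7, mid=6, arr[mid]=32 -> Found target at index 6!

Binary search finds 32 at index 6 after 4 comparisons. The search repeatedly halves the search space by comparing with the middle element.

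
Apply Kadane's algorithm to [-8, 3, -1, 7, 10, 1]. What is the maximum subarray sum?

Using Kadane's algorithm on [-8, 3, -1, 7, 10, 1]:

Scanning through the array:
Position 1 (value 3): max_ending_here = 3, max_so_far = 3
Position 2 (value -1): max_ending_here = 2, max_so_far = 3
Position 3 (value 7): max_ending_here = 9, max_so_far = 9
Position 4 (value 10): max_ending_here = 19, max_so_far = 19
Position 5 (value 1): max_ending_here = 20, max_so_far = 20

Maximum subarray: [3, -1, 7, 10, 1]
Maximum sum: 20

The maximum subarray is [3, -1, 7, 10, 1] with sum 20. This subarray runs from index 1 to index 5.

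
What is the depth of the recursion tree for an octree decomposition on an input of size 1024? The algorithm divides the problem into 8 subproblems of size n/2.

For divide and conquer with division factor 2:

Problem sizes at each level:
Level 0: 1024
Level 1: 512
Level 2: 256
Level 3: 128
Level 4: 64
Level 5: 32
Level 6: 16
Level 7: 8
Level 8: 4
Level 9: 2
Level 10: 1

The root is level 0 and the size-1 base case is level 10 (the tree spans levels 0 through 10, i.e. 11 levels counting the root), so the depth is the number of divisions: log_2(1024) = 10

The recursion tree depth is log_2(1024) = 10. At each level, the problem size is divided by 2, so it takes 10 divisions to reduce to a base case of size 1. The algorithm makes 8 recursive calls at each level.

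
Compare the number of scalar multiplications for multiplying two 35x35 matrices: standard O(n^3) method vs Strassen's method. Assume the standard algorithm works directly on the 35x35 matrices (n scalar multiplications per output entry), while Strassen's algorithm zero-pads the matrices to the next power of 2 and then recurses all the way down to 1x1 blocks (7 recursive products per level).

Matrix multiplication for 35x35 matrices:

Strassen's algorithm requires power-of-2 dimensions. Pad 35x35 to 64x64 (next power of 2).

Standard algorithm: 35^3 = 42875 multiplications
Strassen's algorithm: 7^(log2(64)) = 7^6 = 117649 multiplications
Difference: 42875 - 117649 = -74774 (Strassen uses MORE here due to padding overhead — for small or just-over-power-of-2 n, padding can outweigh the per-level savings)

Standard: 42875 multiplications (35^3). Strassen: 117649 multiplications (7^6, after padding to 64x64). Strassen reduces 8 recursive multiplications to 7 at each level.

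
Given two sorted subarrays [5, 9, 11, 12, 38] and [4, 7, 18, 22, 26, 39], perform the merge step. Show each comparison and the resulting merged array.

Merging process:

Compare 5 vs 4: take 4 from right. Merged: [4]
Compare 5 vs 7: take 5 from left. Merged: [4, 5]
Compare 9 vs 7: take 7 from right. Merged: [4, 5, 7]
Compare 9 vs 18: take 9 from left. Merged: [4, 5, 7, 9]
Compare 11 vs 18: take 11 from left. Merged: [4, 5, 7, 9, 11]
Compare 12 vs 18: take 12 from left. Merged: [4, 5, 7, 9, 11, 12]
Compare 38 vs 18: take 18 from right. Merged: [4, 5, 7, 9, 11, 12, 18]
Compare 38 vs 22: take 22 from right. Merged: [4, 5, 7, 9, 11, 12, 18, 22]
Compare 38 vs 26: take 26 from right. Merged: [4, 5, 7, 9, 11, 12, 18, 22, 26]
Compare 38 vs 39: take 38 from left. Merged: [4, 5, 7, 9, 11, 12, 18, 22, 26, 38]
Append remaining from right: [39]. Merged: [4, 5, 7, 9, 11, 12, 18, 22, 26, 38, 39]

Final merged array: [4, 5, 7, 9, 11, 12, 18, 22, 26, 38, 39]
Total comparisons: 10

The merged array is [4, 5, 7, 9, 11, 12, 18, 22, 26, 38, 39], requiring 10 comparisons. The merge step runs in O(n) time where n is the total number of elements.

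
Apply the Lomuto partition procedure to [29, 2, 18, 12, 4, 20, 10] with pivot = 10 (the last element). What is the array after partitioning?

Lomuto partition with pivot = 10:

Initial array: [29, 2, 18, 12, 4, 20, 10]

arr[0]=29 > 10: no swap
arr[1]=2 <= 10: swap with position 0, array becomes [2, 29, 18, 12, 4, 20, 10]
arr[2]=18 > 10: no swap
arr[3]=12 > 10: no swap
arr[4]=4 <= 10: swap with position 1, array becomes [2, 4, 18, 12, 29, 20, 10]
arr[5]=20 > 10: no swap

Place pivot at position 2: [2, 4, 10, 12, 29, 20, 18]
Pivot position: 2

After partitioning with pivot 10, the array becomes [2, 4, 10, 12, 29, 20, 18]. The pivot is placed at index 2. All elements to the left of the pivot are <= 10, and all elements to the right are > 10.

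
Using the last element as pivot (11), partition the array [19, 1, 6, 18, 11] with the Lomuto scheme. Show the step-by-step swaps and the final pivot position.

Lomuto partition with pivot = 11:

Initial array: [19, 1, 6, 18, 11]

arr[0]=19 > 11: no swap
arr[1]=1 <= 11: swap with position 0, array becomes [1, 19, 6, 18, 11]
arr[2]=6 <= 11: swap with position 1, array becomes [1, 6, 19, 18, 11]
arr[3]=18 > 11: no swap

Place pivot at position 2: [1, 6, 11, 18, 19]
Pivot position: 2

After partitioning with pivot 11, the array becomes [1, 6, 11, 18, 19]. The pivot is placed at index 2. All elements to the left of the pivot are <= 11, and all elements to the right are > 11.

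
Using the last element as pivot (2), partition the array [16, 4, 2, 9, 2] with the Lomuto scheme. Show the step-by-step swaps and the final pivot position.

Lomuto partition with pivot = 2:

Initial array: [16, 4, 2, 9, 2]

arr[0]=16 > 2: no swap
arr[1]=4 > 2: no swap
arr[2]=2 <= 2: swap with position 0, array becomes [2, 4, 16, 9, 2]
arr[3]=9 > 2: no swap

Place pivot at position 1: [2, 2, 16, 9, 4]
Pivot position: 1

After partitioning with pivot 2, the array becomes [2, 2, 16, 9, 4]. The pivot is placed at index 1. All elements to the left of the pivot are <= 2, and all elements to the right are > 2.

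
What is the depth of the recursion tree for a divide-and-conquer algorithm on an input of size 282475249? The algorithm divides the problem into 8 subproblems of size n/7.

For divide and conquer with division factor 7:

Problem sizes at each level:
Level 0: 282475249
Level 1: 40353607
Level 2: 5764801
Level 3: 823543
Level 4: 117649
Level 5: 16807
Level 6: 2401
Level 7: 343
Level 8: 49
Level 9: 7
Level 10: 1

The root is level 0 and the size-1 base case is level 10 (the tree spans levels 0 through 10, i.e. 11 levels counting the root), so the depth is the number of divisions: log_7(282475249) = 10

The recursion tree depth is log_7(282475249) = 10. At each level, the problem size is divided by 7, so it takes 10 divisions to reduce to a base case of size 1. The algorithm makes 8 recursive calls at each level.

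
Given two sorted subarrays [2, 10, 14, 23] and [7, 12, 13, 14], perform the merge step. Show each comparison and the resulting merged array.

Merging process:

Compare 2 vs 7: take 2 from left. Merged: [2]
Compare 10 vs 7: take 7 from right. Merged: [2, 7]
Compare 10 vs 12: take 10 from left. Merged: [2, 7, 10]
Compare 14 vs 12: take 12 from right. Merged: [2, 7, 10, 12]
Compare 14 vs 13: take 13 from right. Merged: [2, 7, 10, 12, 13]
Compare 14 vs 14: take 14 from left. Merged: [2, 7, 10, 12, 13, 14]
Compare 23 vs 14: take 14 from right. Merged: [2, 7, 10, 12, 13, 14, 14]
Append remaining from left: [23]. Merged: [2, 7, 10, 12, 13, 14, 14, 23]

Final merged array: [2, 7, 10, 12, 13, 14, 14, 23]
Total comparisons: 7

The merged array is [2, 7, 10, 12, 13, 14, 14, 23], requiring 7 comparisons. The merge step runs in O(n) time where n is the total number of elements.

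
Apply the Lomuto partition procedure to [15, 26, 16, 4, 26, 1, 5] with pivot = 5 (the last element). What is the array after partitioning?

Lomuto partition with pivot = 5:

Initial array: [15, 26, 16, 4, 26, 1, 5]

arr[0]=15 > 5: no swap
arr[1]=26 > 5: no swap
arr[2]=16 > 5: no swap
arr[3]=4 <= 5: swap with position 0, array becomes [4, 26, 16, 15, 26, 1, 5]
arr[4]=26 > 5: no swap
arr[5]=1 <= 5: swap with position 1, array becomes [4, 1, 16, 15, 26, 26, 5]

Place pivot at position 2: [4, 1, 5, 15, 26, 26, 16]
Pivot position: 2

After partitioning with pivot 5, the array becomes [4, 1, 5, 15, 26, 26, 16]. The pivot is placed at index 2. All elements to the left of the pivot are <= 5, and all elements to the right are > 5.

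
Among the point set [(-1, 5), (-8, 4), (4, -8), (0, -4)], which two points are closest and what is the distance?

Computing all pairwise distances among 4 points:

d((-1, 5), (-8, 4)) = 7.0711
d((-1, 5), (4, -8)) = 13.9284
d((-1, 5), (0, -4)) = 9.0554
d((-8, 4), (4, -8)) = 16.9706
d((-8, 4), (0, -4)) = 11.3137
d((4, -8), (0, -4)) = 5.6569 <-- minimum

Closest pair: (4, -8) and (0, -4) with distance 5.6569

The closest pair is (4, -8) and (0, -4) with Euclidean distance 5.6569. For 4 points, brute-force pairwise comparison is shown above. For large n, the divide-and-conquer algorithm (sort by x, recurse on halves, check the dividing strip) achieves O(n log n).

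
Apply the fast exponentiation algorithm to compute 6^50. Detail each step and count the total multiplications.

Computing 6^50 by squaring (build up from 6^1; each line after the first costs one multiplication):

6^1 = 6
6^2 = (6^1)^2 = 6^2 = 36
6^3 = 6 * 6^2 = 6 * 36 = 216
6^6 = (6^3)^2 = 216^2 = 46656
6^12 = (6^6)^2 = 46656^2 = 2176782336
6^24 = (6^12)^2 = 2176782336^2 = 4738381338321616896
6^25 = 6 * 6^24 = 6 * 4738381338321616896 = 28430288029929701376
6^50 = (6^25)^2 = 28430288029929701376^2 = 808281277464764060643139600456536293376

Result: 808281277464764060643139600456536293376
Multiplications needed: 7 (7 lines after 6^1)

6^50 = 808281277464764060643139600456536293376. Using exponentiation by squaring, this requires 7 multiplications. The key idea: if the exponent is even, square the half-power; if odd, multiply by the base once.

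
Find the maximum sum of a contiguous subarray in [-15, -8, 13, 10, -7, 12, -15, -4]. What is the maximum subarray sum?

Using Kadane's algorithm on [-15, -8, 13, 10, -7, 12, -15, -4]:

Scanning through the array:
Position 1 (value -8): max_ending_here = -8, max_so_far = -8
Position 2 (value 13): max_ending_here = 13, max_so_far = 13
Position 3 (value 10): max_ending_here = 23, max_so_far = 23
Position 4 (value -7): max_ending_here = 16, max_so_far = 23
Position 5 (value 12): max_ending_here = 28, max_so_far = 28
Position 6 (value -15): max_ending_here = 13, max_so_far = 28
Position 7 (value -4): max_ending_here = 9, max_so_far = 28

Maximum subarray: [13, 10, -7, 12]
Maximum sum: 28

The maximum subarray is [13, 10, -7, 12] with sum 28. This subarray runs from index 2 to index 5.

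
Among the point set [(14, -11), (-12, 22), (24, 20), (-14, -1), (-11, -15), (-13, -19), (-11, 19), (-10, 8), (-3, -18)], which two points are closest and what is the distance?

Computing all pairwise distances among 9 points:

d((14, -11), (-12, 22)) = 42.0119
d((14, -11), (24, 20)) = 32.573
d((14, -11), (-14, -1)) = 29.7321
d((14, -11), (-11, -15)) = 25.318
d((14, -11), (-13, -19)) = 28.1603
d((14, -11), (-11, 19)) = 39.0512
d((14, -11), (-10, 8)) = 30.6105
d((14, -11), (-3, -18)) = 18.3848
d((-12, 22), (24, 20)) = 36.0555
d((-12, 22), (-14, -1)) = 23.0868
d((-12, 22), (-11, -15)) = 37.0135
d((-12, 22), (-13, -19)) = 41.0122
d((-12, 22), (-11, 19)) = 3.1623 <-- minimum
d((-12, 22), (-10, 8)) = 14.1421
d((-12, 22), (-3, -18)) = 41.0
d((24, 20), (-14, -1)) = 43.4166
d((24, 20), (-11, -15)) = 49.4975
d((24, 20), (-13, -19)) = 53.7587
d((24, 20), (-11, 19)) = 35.0143
d((24, 20), (-10, 8)) = 36.0555
d((24, 20), (-3, -18)) = 46.6154
d((-14, -1), (-11, -15)) = 14.3178
d((-14, -1), (-13, -19)) = 18.0278
d((-14, -1), (-11, 19)) = 20.2237
d((-14, -1), (-10, 8)) = 9.8489
d((-14, -1), (-3, -18)) = 20.2485
d((-11, -15), (-13, -19)) = 4.4721
d((-11, -15), (-11, 19)) = 34.0
d((-11, -15), (-10, 8)) = 23.0217
d((-11, -15), (-3, -18)) = 8.544
d((-13, -19), (-11, 19)) = 38.0526
d((-13, -19), (-10, 8)) = 27.1662
d((-13, -19), (-3, -18)) = 10.0499
d((-11, 19), (-10, 8)) = 11.0454
d((-11, 19), (-3, -18)) = 37.855
d((-10, 8), (-3, -18)) = 26.9258

Closest pair: (-12, 22) and (-11, 19) with distance 3.1623

The closest pair is (-12, 22) and (-11, 19) with Euclidean distance 3.1623. For 9 points, brute-force pairwise comparison is shown above. For large n, the divide-and-conquer algorithm (sort by x, recurse on halves, check the dividing strip) achieves O(n log n).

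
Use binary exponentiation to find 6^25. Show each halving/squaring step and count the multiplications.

Computing 6^25 by squaring (build up from 6^1; each line after the first costs one multiplication):

6^1 = 6
6^2 = (6^1)^2 = 6^2 = 36
6^3 = 6 * 6^2 = 6 * 36 = 216
6^6 = (6^3)^2 = 216^2 = 46656
6^12 = (6^6)^2 = 46656^2 = 2176782336
6^24 = (6^12)^2 = 2176782336^2 = 4738381338321616896
6^25 = 6 * 6^24 = 6 * 4738381338321616896 = 28430288029929701376

Result: 28430288029929701376
Multiplications needed: 6 (6 lines after 6^1)

6^25 = 28430288029929701376. Using exponentiation by squaring, this requires 6 multiplications. The key idea: if the exponent is even, square the half-power; if odd, multiply by the base once.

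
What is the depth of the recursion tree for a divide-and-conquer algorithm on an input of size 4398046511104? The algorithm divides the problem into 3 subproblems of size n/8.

For divide and conquer with division factor 8:

Problem sizes at each level:
Level 0: 4398046511104
Level 1: 549755813888
Level 2: 68719476736
Level 3: 8589934592
Level 4: 1073741824
Level 5: 134217728
Level 6: 16777216
Level 7: 2097152
Level 8: 262144
Level 9: 32768
Level 10: 4096
Level 11: 512
Level 12: 64
Level 13: 8
Level 14: 1

The root is level 0 and the size-1 base case is level 14 (the tree spans levels 0 through 14, i.e. 15 levels counting the root), so the depth is the number of divisions: log_8(4398046511104) = 14

The recursion tree depth is log_8(4398046511104) = 14. At each level, the problem size is divided by 8, so it takes 14 divisions to reduce to a base case of size 1. The algorithm makes 3 recursive calls at each level.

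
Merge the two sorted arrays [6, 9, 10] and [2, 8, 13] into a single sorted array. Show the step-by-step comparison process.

Merging process:

Compare 6 vs 2: take 2 from right. Merged: [2]
Compare 6 vs 8: take 6 from left. Merged: [2, 6]
Compare 9 vs 8: take 8 from right. Merged: [2, 6, 8]
Compare 9 vs 13: take 9 from left. Merged: [2, 6, 8, 9]
Compare 10 vs 13: take 10 from left. Merged: [2, 6, 8, 9, 10]
Append remaining from right: [13]. Merged: [2, 6, 8, 9, 10, 13]

Final merged array: [2, 6, 8, 9, 10, 13]
Total comparisons: 5

The merged array is [2, 6, 8, 9, 10, 13], requiring 5 comparisons. The merge step runs in O(n) time where n is the total number of elements.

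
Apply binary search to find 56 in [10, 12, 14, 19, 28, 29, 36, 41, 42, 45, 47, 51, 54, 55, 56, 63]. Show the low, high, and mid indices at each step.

Binary search for 56 in [10, 12, 14, 19, 28, 29, 36, 41, 42, 45, 47, 51, 54, 55, 56, 63]:

lo=0, hi=15, mid=7, arr[mid]=41 -> 41 < 56, search right half
lo=8, hi=15, mid=11, arr[mid]=51 -> 51 < 56, search right half
lo=12, hi=15, mid=13, arr[mid]=55 -> 55 < 56, search right half
lo=14, hi=15, mid=14, arr[mid]=56 -> Found target at index 14!

Binary search finds 56 at index 14 after 4 comparisons. The search repeatedly halves the search space by comparing with the middle element.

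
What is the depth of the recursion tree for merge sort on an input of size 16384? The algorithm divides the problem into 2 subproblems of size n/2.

For divide and conquer with division factor 2:

Problem sizes at each level:
Level 0: 16384
Level 1: 8192
Level 2: 4096
Level 3: 2048
Level 4: 1024
Level 5: 512
Level 6: 256
Level 7: 128
Level 8: 64
Level 9: 32
Level 10: 16
Level 11: 8
Level 12: 4
Level 13: 2
Level 14: 1

The root is level 0 and the size-1 base case is level 14 (the tree spans levels 0 through 14, i.e. 15 levels counting the root), so the depth is the number of divisions: log_2(16384) = 14

The recursion tree depth is log_2(16384) = 14. At each level, the problem size is divided by 2, so it takes 14 divisions to reduce to a base case of size 1. The algorithm makes 2 recursive calls at each level.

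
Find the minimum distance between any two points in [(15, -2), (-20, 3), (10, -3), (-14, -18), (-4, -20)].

Computing all pairwise distances among 5 points:

d((15, -2), (-20, 3)) = 35.3553
d((15, -2), (10, -3)) = 5.099 <-- minimum
d((15, -2), (-14, -18)) = 33.121
d((15, -2), (-4, -20)) = 26.1725
d((-20, 3), (10, -3)) = 30.5941
d((-20, 3), (-14, -18)) = 21.8403
d((-20, 3), (-4, -20)) = 28.0179
d((10, -3), (-14, -18)) = 28.3019
d((10, -3), (-4, -20)) = 22.0227
d((-14, -18), (-4, -20)) = 10.198

Closest pair: (15, -2) and (10, -3) with distance 5.099

The closest pair is (15, -2) and (10, -3) with Euclidean distance 5.099. For 5 points, brute-force pairwise comparison is shown above. For large n, the divide-and-conquer algorithm (sort by x, recurse on halves, check the dividing strip) achieves O(n log n).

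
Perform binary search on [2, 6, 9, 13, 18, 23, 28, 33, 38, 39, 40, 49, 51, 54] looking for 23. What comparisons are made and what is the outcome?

Binary search for 23 in [2, 6, 9, 13, 18, 23, 28, 33, 38, 39, 40, 49, 51, 54]:

lo=0, hi=13, mid=6, arr[mid]=28 -> 28 > 23, search left half
lo=0, hi=5, mid=2, arr[mid]=9 -> 9 < 23, search right half
lo=3, hi=5, mid=4, arr[mid]=18 -> 18 < 23, search right half
lo=5, hi=5, mid=5, arr[mid]=23 -> Found target at index 5!

Binary search finds 23 at index 5 after 4 comparisons. The search repeatedly halves the search space by comparing with the middle element.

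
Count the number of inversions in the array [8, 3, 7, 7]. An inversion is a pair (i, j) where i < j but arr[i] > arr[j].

Finding inversions in [8, 3, 7, 7]:

(0, 1): arr[0]=8 > arr[1]=3
(0, 2): arr[0]=8 > arr[2]=7
(0, 3): arr[0]=8 > arr[3]=7

Total inversions: 3

The array has 3 inversion(s): (0,1), (0,2), (0,3). Each pair (i,j) satisfies i < j and arr[i] > arr[j].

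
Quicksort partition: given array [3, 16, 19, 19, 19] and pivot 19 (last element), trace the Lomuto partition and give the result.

Lomuto partition with pivot = 19:

Initial array: [3, 16, 19, 19, 19]

arr[0]=3 <= 19: swap with position 0, array becomes [3, 16, 19, 19, 19]
arr[1]=16 <= 19: swap with position 1, array becomes [3, 16, 19, 19, 19]
arr[2]=19 <= 19: swap with position 2, array becomes [3, 16, 19, 19, 19]
arr[3]=19 <= 19: swap with position 3, array becomes [3, 16, 19, 19, 19]

Place pivot at position 4: [3, 16, 19, 19, 19]
Pivot position: 4

After partitioning with pivot 19, the array becomes [3, 16, 19, 19, 19]. The pivot is placed at index 4. All elements to the left of the pivot are <= 19, and all elements to the right are > 19.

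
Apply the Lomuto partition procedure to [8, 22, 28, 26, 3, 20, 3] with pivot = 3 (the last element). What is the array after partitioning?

Lomuto partition with pivot = 3:

Initial array: [8, 22, 28, 26, 3, 20, 3]

arr[0]=8 > 3: no swap
arr[1]=22 > 3: no swap
arr[2]=28 > 3: no swap
arr[3]=26 > 3: no swap
arr[4]=3 <= 3: swap with position 0, array becomes [3, 22, 28, 26, 8, 20, 3]
arr[5]=20 > 3: no swap

Place pivot at position 1: [3, 3, 28, 26, 8, 20, 22]
Pivot position: 1

After partitioning with pivot 3, the array becomes [3, 3, 28, 26, 8, 20, 22]. The pivot is placed at index 1. All elements to the left of the pivot are <= 3, and all elements to the right are > 3.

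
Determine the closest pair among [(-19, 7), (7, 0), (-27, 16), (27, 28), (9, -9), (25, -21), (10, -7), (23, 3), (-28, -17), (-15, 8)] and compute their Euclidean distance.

Computing all pairwise distances among 10 points:

d((-19, 7), (7, 0)) = 26.9258
d((-19, 7), (-27, 16)) = 12.0416
d((-19, 7), (27, 28)) = 50.5668
d((-19, 7), (9, -9)) = 32.249
d((-19, 7), (25, -21)) = 52.1536
d((-19, 7), (10, -7)) = 32.2025
d((-19, 7), (23, 3)) = 42.19
d((-19, 7), (-28, -17)) = 25.632
d((-19, 7), (-15, 8)) = 4.1231
d((7, 0), (-27, 16)) = 37.5766
d((7, 0), (27, 28)) = 34.4093
d((7, 0), (9, -9)) = 9.2195
d((7, 0), (25, -21)) = 27.6586
d((7, 0), (10, -7)) = 7.6158
d((7, 0), (23, 3)) = 16.2788
d((7, 0), (-28, -17)) = 38.9102
d((7, 0), (-15, 8)) = 23.4094
d((-27, 16), (27, 28)) = 55.3173
d((-27, 16), (9, -9)) = 43.8292
d((-27, 16), (25, -21)) = 63.8201
d((-27, 16), (10, -7)) = 43.566
d((-27, 16), (23, 3)) = 51.6624
d((-27, 16), (-28, -17)) = 33.0151
d((-27, 16), (-15, 8)) = 14.4222
d((27, 28), (9, -9)) = 41.1461
d((27, 28), (25, -21)) = 49.0408
d((27, 28), (10, -7)) = 38.9102
d((27, 28), (23, 3)) = 25.318
d((27, 28), (-28, -17)) = 71.0634
d((27, 28), (-15, 8)) = 46.5188
d((9, -9), (25, -21)) = 20.0
d((9, -9), (10, -7)) = 2.2361 <-- minimum
d((9, -9), (23, 3)) = 18.4391
d((9, -9), (-28, -17)) = 37.855
d((9, -9), (-15, 8)) = 29.4109
d((25, -21), (10, -7)) = 20.5183
d((25, -21), (23, 3)) = 24.0832
d((25, -21), (-28, -17)) = 53.1507
d((25, -21), (-15, 8)) = 49.4065
d((10, -7), (23, 3)) = 16.4012
d((10, -7), (-28, -17)) = 39.2938
d((10, -7), (-15, 8)) = 29.1548
d((23, 3), (-28, -17)) = 54.7814
d((23, 3), (-15, 8)) = 38.3275
d((-28, -17), (-15, 8)) = 28.178

Closest pair: (9, -9) and (10, -7) with distance 2.2361

The closest pair is (9, -9) and (10, -7) with Euclidean distance 2.2361. For 10 points, brute-force pairwise comparison is shown above. For large n, the divide-and-conquer algorithm (sort by x, recurse on halves, check the dividing strip) achieves O(n log n).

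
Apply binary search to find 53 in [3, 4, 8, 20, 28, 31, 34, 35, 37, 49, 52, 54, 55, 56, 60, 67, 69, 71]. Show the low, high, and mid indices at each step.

Binary search for 53 in [3, 4, 8, 20, 28, 31, 34, 35, 37, 49, 52, 54, 55, 56, 60, 67, 69, 71]:

lo=0, hi=17, mid=8, arr[mid]=37 -> 37 < 53, search right half
lo=9, hi=17, mid=13, arr[mid]=56 -> 56 > 53, search left half
lo=9, hi=12, mid=10, arr[mid]=52 -> 52 < 53, search right half
lo=11, hi=12, mid=11, arr[mid]=54 -> 54 > 53, search left half
lo=11 > hi=10, target 53 not found

Binary search determines that 53 is not in the array after 4 comparisons. The search space was exhausted without finding the target.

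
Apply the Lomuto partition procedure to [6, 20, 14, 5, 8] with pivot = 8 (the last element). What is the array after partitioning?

Lomuto partition with pivot = 8:

Initial array: [6, 20, 14, 5, 8]

arr[0]=6 <= 8: swap with position 0, array becomes [6, 20, 14, 5, 8]
arr[1]=20 > 8: no swap
arr[2]=14 > 8: no swap
arr[3]=5 <= 8: swap with position 1, array becomes [6, 5, 14, 20, 8]

Place pivot at position 2: [6, 5, 8, 20, 14]
Pivot position: 2

After partitioning with pivot 8, the array becomes [6, 5, 8, 20, 14]. The pivot is placed at index 2. All elements to the left of the pivot are <= 8, and all elements to the right are > 8.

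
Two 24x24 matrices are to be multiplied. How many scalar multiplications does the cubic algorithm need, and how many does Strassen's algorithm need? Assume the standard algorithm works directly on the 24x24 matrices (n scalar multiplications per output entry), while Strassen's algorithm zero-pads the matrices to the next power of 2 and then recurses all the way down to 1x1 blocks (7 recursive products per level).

Matrix multiplication for 24x24 matrices:

Strassen's algorithm requires power-of-2 dimensions. Pad 24x24 to 32x32 (next power of 2).

Standard algorithm: 24^3 = 13824 multiplications
Strassen's algorithm: 7^(log2(32)) = 7^5 = 16807 multiplications
Difference: 13824 - 16807 = -2983 (Strassen uses MORE here due to padding overhead — for small or just-over-power-of-2 n, padding can outweigh the per-level savings)

Standard: 13824 multiplications (24^3). Strassen: 16807 multiplications (7^5, after padding to 32x32). Strassen reduces 8 recursive multiplications to 7 at each level.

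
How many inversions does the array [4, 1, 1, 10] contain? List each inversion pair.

Finding inversions in [4, 1, 1, 10]:

(0, 1): arr[0]=4 > arr[1]=1
(0, 2): arr[0]=4 > arr[2]=1

Total inversions: 2

The array has 2 inversion(s): (0,1), (0,2). Each pair (i,j) satisfies i < j and arr[i] > arr[j].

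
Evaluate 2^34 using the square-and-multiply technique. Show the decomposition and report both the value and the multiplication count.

Computing 2^34 by squaring (build up from 2^1; each line after the first costs one multiplication):

2^1 = 2
2^2 = (2^1)^2 = 2^2 = 4
2^4 = (2^2)^2 = 4^2 = 16
2^8 = (2^4)^2 = 16^2 = 256
2^16 = (2^8)^2 = 256^2 = 65536
2^17 = 2 * 2^16 = 2 * 65536 = 131072
2^34 = (2^17)^2 = 131072^2 = 17179869184

Result: 17179869184
Multiplications needed: 6 (6 lines after 2^1)

2^34 = 17179869184. Using exponentiation by squaring, this requires 6 multiplications. The key idea: if the exponent is even, square the half-power; if odd, multiply by the base once.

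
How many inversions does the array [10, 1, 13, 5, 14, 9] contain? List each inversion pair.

Finding inversions in [10, 1, 13, 5, 14, 9]:

(0, 1): arr[0]=10 > arr[1]=1
(0, 3): arr[0]=10 > arr[3]=5
(0, 5): arr[0]=10 > arr[5]=9
(2, 3): arr[2]=13 > arr[3]=5
(2, 5): arr[2]=13 > arr[5]=9
(4, 5): arr[4]=14 > arr[5]=9

Total inversions: 6

The array has 6 inversion(s): (0,1), (0,3), (0,5), (2,3), (2,5), (4,5). Each pair (i,j) satisfies i < j and arr[i] > arr[j].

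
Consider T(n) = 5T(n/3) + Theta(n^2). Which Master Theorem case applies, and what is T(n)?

Master Theorem for T(n) = 5T(n/3) + O(n^2):

a = 5, b = 3, c = 2
log_b(a) = log_3(5) = 1.4650

Case 3: c = 2 > log_3(5) = 1.4650
T(n) = O(n^2) = O(n^2)

For T(n) = 5T(n/3) + O(n^2): log_3(5) = 1.4650. This is Case 3 of the Master Theorem (c > log_b(a), work dominated by root), giving O(n^2).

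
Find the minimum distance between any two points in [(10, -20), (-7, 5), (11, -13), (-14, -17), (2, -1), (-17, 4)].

Computing all pairwise distances among 6 points:

d((10, -20), (-7, 5)) = 30.2324
d((10, -20), (11, -13)) = 7.0711 <-- minimum
d((10, -20), (-14, -17)) = 24.1868
d((10, -20), (2, -1)) = 20.6155
d((10, -20), (-17, 4)) = 36.1248
d((-7, 5), (11, -13)) = 25.4558
d((-7, 5), (-14, -17)) = 23.0868
d((-7, 5), (2, -1)) = 10.8167
d((-7, 5), (-17, 4)) = 10.0499
d((11, -13), (-14, -17)) = 25.318
d((11, -13), (2, -1)) = 15.0
d((11, -13), (-17, 4)) = 32.7567
d((-14, -17), (2, -1)) = 22.6274
d((-14, -17), (-17, 4)) = 21.2132
d((2, -1), (-17, 4)) = 19.6469

Closest pair: (10, -20) and (11, -13) with distance 7.0711

The closest pair is (10, -20) and (11, -13) with Euclidean distance 7.0711. For 6 points, brute-force pairwise comparison is shown above. For large n, the divide-and-conquer algorithm (sort by x, recurse on halves, check the dividing strip) achieves O(n log n).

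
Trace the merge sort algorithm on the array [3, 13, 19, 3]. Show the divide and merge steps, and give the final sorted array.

Merge sort trace:

Split: [3, 13, 19, 3] -> [3, 13] and [19, 3]
  Split: [3, 13] -> [3] and [13]
  Merge: [3] + [13] -> [3, 13]
  Split: [19, 3] -> [19] and [3]
  Merge: [19] + [3] -> [3, 19]
Merge: [3, 13] + [3, 19] -> [3, 3, 13, 19]

Final sorted array: [3, 3, 13, 19]

The merge sort proceeds by recursively splitting the array and merging sorted halves.
After all merges, the sorted array is [3, 3, 13, 19].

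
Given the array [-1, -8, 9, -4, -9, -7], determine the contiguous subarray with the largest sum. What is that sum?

Using Kadane's algorithm on [-1, -8, 9, -4, -9, -7]:

Scanning through the array:
Position 1 (value -8): max_ending_here = -8, max_so_far = -1
Position 2 (value 9): max_ending_here = 9, max_so_far = 9
Position 3 (value -4): max_ending_here = 5, max_so_far = 9
Position 4 (value -9): max_ending_here = -4, max_so_far = 9
Position 5 (value -7): max_ending_here = -7, max_so_far = 9

Maximum subarray: [9]
Maximum sum: 9

The maximum subarray is [9] with sum 9. This subarray runs from index 2 to index 2.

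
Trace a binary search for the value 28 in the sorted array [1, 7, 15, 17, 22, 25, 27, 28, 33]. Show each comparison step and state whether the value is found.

Binary search for 28 in [1, 7, 15, 17, 22, 25, 27, 28, 33]:

lo=0, hi=8, mid=4, arr[mid]=22 -> 22 < 28, search right half
lo=5, hi=8, mid=6, arr[mid]=27 -> 27 < 28, search right half
lo=7, hi=8, mid=7, arr[mid]=28 -> Found target at index 7!

Binary search finds 28 at index 7 after 3 comparisons. The search repeatedly halves the search space by comparing with the middle element.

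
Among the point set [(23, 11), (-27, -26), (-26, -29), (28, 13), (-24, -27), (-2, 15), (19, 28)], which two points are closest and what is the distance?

Computing all pairwise distances among 7 points:

d((23, 11), (-27, -26)) = 62.2013
d((23, 11), (-26, -29)) = 63.2535
d((23, 11), (28, 13)) = 5.3852
d((23, 11), (-24, -27)) = 60.4401
d((23, 11), (-2, 15)) = 25.318
d((23, 11), (19, 28)) = 17.4642
d((-27, -26), (-26, -29)) = 3.1623
d((-27, -26), (28, 13)) = 67.424
d((-27, -26), (-24, -27)) = 3.1623
d((-27, -26), (-2, 15)) = 48.0208
d((-27, -26), (19, 28)) = 70.9366
d((-26, -29), (28, 13)) = 68.4105
d((-26, -29), (-24, -27)) = 2.8284 <-- minimum
d((-26, -29), (-2, 15)) = 50.1199
d((-26, -29), (19, 28)) = 72.6223
d((28, 13), (-24, -27)) = 65.6049
d((28, 13), (-2, 15)) = 30.0666
d((28, 13), (19, 28)) = 17.4929
d((-24, -27), (-2, 15)) = 47.4131
d((-24, -27), (19, 28)) = 69.814
d((-2, 15), (19, 28)) = 24.6982

Closest pair: (-26, -29) and (-24, -27) with distance 2.8284

The closest pair is (-26, -29) and (-24, -27) with Euclidean distance 2.8284. For 7 points, brute-force pairwise comparison is shown above. For large n, the divide-and-conquer algorithm (sort by x, recurse on halves, check the dividing strip) achieves O(n log n).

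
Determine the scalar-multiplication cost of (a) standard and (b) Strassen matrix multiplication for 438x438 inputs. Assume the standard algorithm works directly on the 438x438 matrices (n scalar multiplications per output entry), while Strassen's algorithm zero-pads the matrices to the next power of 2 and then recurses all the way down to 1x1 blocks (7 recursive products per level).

Matrix multiplication for 438x438 matrices:

Strassen's algorithm requires power-of-2 dimensions. Pad 438x438 to 512x512 (next power of 2).

Standard algorithm: 438^3 = 84027672 multiplications
Strassen's algorithm: 7^(log2(512)) = 7^9 = 40353607 multiplications
Savings: 84027672 - 40353607 = 43674065 multiplications

Standard: 84027672 multiplications (438^3). Strassen: 40353607 multiplications (7^9, after padding to 512x512). Strassen reduces 8 recursive multiplications to 7 at each level.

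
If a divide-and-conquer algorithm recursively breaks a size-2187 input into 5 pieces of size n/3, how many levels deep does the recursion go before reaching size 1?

For divide and conquer with division factor 3:

Problem sizes at each level:
Level 0: 2187
Level 1: 729
Level 2: 243
Level 3: 81
Level 4: 27
Level 5: 9
Level 6: 3
Level 7: 1

The root is level 0 and the size-1 base case is level 7 (the tree spans levels 0 through 7, i.e. 8 levels counting the root), so the depth is the number of divisions: log_3(2187) = 7

The recursion tree depth is log_3(2187) = 7. At each level, the problem size is divided by 3, so it takes 7 divisions to reduce to a base case of size 1. The algorithm makes 5 recursive calls at each level.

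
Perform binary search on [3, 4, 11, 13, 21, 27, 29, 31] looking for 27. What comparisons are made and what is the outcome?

Binary search for 27 in [3, 4, 11, 13, 21, 27, 29, 31]:

lo=0, hi=7, mid=3, arr[mid]=13 -> 13 < 27, search right half
lo=4, hi=7, mid=5, arr[mid]=27 -> Found target at index 5!

Binary search finds 27 at index 5 after 2 comparisons. The search repeatedly halves the search space by comparing with the middle element.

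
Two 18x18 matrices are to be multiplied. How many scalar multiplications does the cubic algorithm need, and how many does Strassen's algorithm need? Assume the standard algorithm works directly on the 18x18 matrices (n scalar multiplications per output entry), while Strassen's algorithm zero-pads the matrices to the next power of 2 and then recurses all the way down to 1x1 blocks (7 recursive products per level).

Matrix multiplication for 18x18 matrices:

Strassen's algorithm requires power-of-2 dimensions. Pad 18x18 to 32x32 (next power of 2).

Standard algorithm: 18^3 = 5832 multiplications
Strassen's algorithm: 7^(log2(32)) = 7^5 = 16807 multiplications
Difference: 5832 - 16807 = -10975 (Strassen uses MORE here due to padding overhead — for small or just-over-power-of-2 n, padding can outweigh the per-level savings)

Standard: 5832 multiplications (18^3). Strassen: 16807 multiplications (7^5, after padding to 32x32). Strassen reduces 8 recursive multiplications to 7 at each level.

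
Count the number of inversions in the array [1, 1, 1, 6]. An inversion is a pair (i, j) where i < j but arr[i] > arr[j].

Finding inversions in [1, 1, 1, 6]:


Total inversions: 0

The array has 0 inversions. It is already sorted.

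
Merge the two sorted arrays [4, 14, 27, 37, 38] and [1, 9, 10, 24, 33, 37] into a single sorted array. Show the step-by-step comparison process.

Merging process:

Compare 4 vs 1: take 1 from right. Merged: [1]
Compare 4 vs 9: take 4 from left. Merged: [1, 4]
Compare 14 vs 9: take 9 from right. Merged: [1, 4, 9]
Compare 14 vs 10: take 10 from right. Merged: [1, 4, 9, 10]
Compare 14 vs 24: take 14 from left. Merged: [1, 4, 9, 10, 14]
Compare 27 vs 24: take 24 from right. Merged: [1, 4, 9, 10, 14, 24]
Compare 27 vs 33: take 27 from left. Merged: [1, 4, 9, 10, 14, 24, 27]
Compare 37 vs 33: take 33 from right. Merged: [1, 4, 9, 10, 14, 24, 27, 33]
Compare 37 vs 37: take 37 from left. Merged: [1, 4, 9, 10, 14, 24, 27, 33, 37]
Compare 38 vs 37: take 37 from right. Merged: [1, 4, 9, 10, 14, 24, 27, 33, 37, 37]
Append remaining from left: [38]. Merged: [1, 4, 9, 10, 14, 24, 27, 33, 37, 37, 38]

Final merged array: [1, 4, 9, 10, 14, 24, 27, 33, 37, 37, 38]
Total comparisons: 10

The merged array is [1, 4, 9, 10, 14, 24, 27, 33, 37, 37, 38], requiring 10 comparisons. The merge step runs in O(n) time where n is the total number of elements.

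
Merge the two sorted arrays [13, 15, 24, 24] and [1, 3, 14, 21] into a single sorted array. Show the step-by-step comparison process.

Merging process:

Compare 13 vs 1: take 1 from right. Merged: [1]
Compare 13 vs 3: take 3 from right. Merged: [1, 3]
Compare 13 vs 14: take 13 from left. Merged: [1, 3, 13]
Compare 15 vs 14: take 14 from right. Merged: [1, 3, 13, 14]
Compare 15 vs 21: take 15 from left. Merged: [1, 3, 13, 14, 15]
Compare 24 vs 21: take 21 from right. Merged: [1, 3, 13, 14, 15, 21]
Append remaining from left: [24, 24]. Merged: [1, 3, 13, 14, 15, 21, 24, 24]

Final merged array: [1, 3, 13, 14, 15, 21, 24, 24]
Total comparisons: 6

The merged array is [1, 3, 13, 14, 15, 21, 24, 24], requiring 6 comparisons. The merge step runs in O(n) time where n is the total number of elements.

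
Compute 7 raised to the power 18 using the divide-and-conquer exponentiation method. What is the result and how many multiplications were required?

Computing 7^18 by squaring (build up from 7^1; each line after the first costs one multiplication):

7^1 = 7
7^2 = (7^1)^2 = 7^2 = 49
7^4 = (7^2)^2 = 49^2 = 2401
7^8 = (7^4)^2 = 2401^2 = 5764801
7^9 = 7 * 7^8 = 7 * 5764801 = 40353607
7^18 = (7^9)^2 = 40353607^2 = 1628413597910449

Result: 1628413597910449
Multiplications needed: 5 (5 lines after 7^1)

7^18 = 1628413597910449. Using exponentiation by squaring, this requires 5 multiplications. The key idea: if the exponent is even, square the half-power; if odd, multiply by the base once.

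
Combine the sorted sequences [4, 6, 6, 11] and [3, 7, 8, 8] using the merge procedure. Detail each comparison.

Merging process:

Compare 4 vs 3: take 3 from right. Merged: [3]
Compare 4 vs 7: take 4 from left. Merged: [3, 4]
Compare 6 vs 7: take 6 from left. Merged: [3, 4, 6]
Compare 6 vs 7: take 6 from left. Merged: [3, 4, 6, 6]
Compare 11 vs 7: take 7 from right. Merged: [3, 4, 6, 6, 7]
Compare 11 vs 8: take 8 from right. Merged: [3, 4, 6, 6, 7, 8]
Compare 11 vs 8: take 8 from right. Merged: [3, 4, 6, 6, 7, 8, 8]
Append remaining from left: [11]. Merged: [3, 4, 6, 6, 7, 8, 8, 11]

Final merged array: [3, 4, 6, 6, 7, 8, 8, 11]
Total comparisons: 7

The merged array is [3, 4, 6, 6, 7, 8, 8, 11], requiring 7 comparisons. The merge step runs in O(n) time where n is the total number of elements.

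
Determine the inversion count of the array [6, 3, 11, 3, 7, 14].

Finding inversions in [6, 3, 11, 3, 7, 14]:

(0, 1): arr[0]=6 > arr[1]=3
(0, 3): arr[0]=6 > arr[3]=3
(2, 3): arr[2]=11 > arr[3]=3
(2, 4): arr[2]=11 > arr[4]=7

Total inversions: 4

The array has 4 inversion(s): (0,1), (0,3), (2,3), (2,4). Each pair (i,j) satisfies i < j and arr[i] > arr[j].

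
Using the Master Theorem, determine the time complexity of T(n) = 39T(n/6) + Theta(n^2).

Master Theorem for T(n) = 39T(n/6) + O(n^2):

a = 39, b = 6, c = 2
log_b(a) = log_6(39) = 2.0447

Case 1: c = 2 < log_6(39) = 2.0447
T(n) = O(n^(log_6 39))

For T(n) = 39T(n/6) + O(n^2): log_6(39) = 2.0447. This is Case 1 of the Master Theorem (c < log_b(a), work dominated by leaves), giving O(n^(log_6 39)).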